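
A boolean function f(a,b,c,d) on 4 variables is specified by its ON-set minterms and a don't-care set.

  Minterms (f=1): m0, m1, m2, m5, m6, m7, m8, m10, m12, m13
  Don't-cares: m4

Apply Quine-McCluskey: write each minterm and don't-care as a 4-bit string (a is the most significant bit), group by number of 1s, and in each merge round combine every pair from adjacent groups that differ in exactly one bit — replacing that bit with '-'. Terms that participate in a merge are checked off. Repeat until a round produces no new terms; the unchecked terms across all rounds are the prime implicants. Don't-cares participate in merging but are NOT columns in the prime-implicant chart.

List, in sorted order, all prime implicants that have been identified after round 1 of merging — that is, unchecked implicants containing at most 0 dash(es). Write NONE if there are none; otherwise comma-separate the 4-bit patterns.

NONE

size-2^0 implicants → 0000(✓)  0001(✓)  0010(✓)  0100(✓)  0101(✓)  0110(✓)  0111(✓)  1000(✓)  1010(✓)  1100(✓)  1101(✓)
size-2^1 implicants → -000(✓)  -010(✓)  -100(✓)  -101(✓)  0-00(✓)  0-01(✓)  0-10(✓)  00-0(✓)  000-(✓)  01-0(✓)  01-1(✓)  010-(✓)  011-(✓)  1-00(✓)  10-0(✓)  110-(✓)
size-2^2 implicants → --00  -0-0  -10-  0--0  0-0-  01--
Unchecked terms (primes): --00, -0-0, -10-, 0--0, 0-0-, 01--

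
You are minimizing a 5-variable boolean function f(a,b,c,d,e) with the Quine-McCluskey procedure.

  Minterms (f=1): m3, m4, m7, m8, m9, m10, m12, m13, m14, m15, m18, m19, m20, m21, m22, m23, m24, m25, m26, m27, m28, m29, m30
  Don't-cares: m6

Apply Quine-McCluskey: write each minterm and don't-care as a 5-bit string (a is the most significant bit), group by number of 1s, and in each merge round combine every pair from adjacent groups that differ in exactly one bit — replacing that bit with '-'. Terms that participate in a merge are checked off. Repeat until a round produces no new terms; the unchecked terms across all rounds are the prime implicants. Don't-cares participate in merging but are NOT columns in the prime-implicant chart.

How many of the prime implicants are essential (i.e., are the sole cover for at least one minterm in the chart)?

4

[col 0] 00011*, 00100*, 00110*, 00111*, 01000*, 01001*, 01010*, 01100*, 01101*, 01110*, 01111*, 10010*, 10011*, 10100*, 10101*, 10110*, 10111*, 11000*, 11001*, 11010*, 11011*, 11100*, 11101*, 11110*
[col 1] -0011*, -0100*, -0110*, -0111*, -1000*, -1001*, -1010*, -1100*, -1101*, -1110*, 0-100*, 0-110*, 0-111*, 00-11*, 001-0*, 0011-*, 01-00*, 01-01*, 01-10*, 010-0*, 0100-*, 011-0*, 011-1*, 0110-*, 0111-*, 1-010*, 1-011*, 1-100*, 1-101*, 1-110*, 10-10*, 10-11*, 1001-*, 101-0*, 101-1*, 1010-*, 1011-*, 11-00*, 11-01*, 11-10*, 110-0*, 110-1*, 1100-*, 1101-*, 111-0*, 1110-*
[col 2] --100*, --110*, -0-11, -01-0*, -011-, -1-00*, -1-01*, -1-10*, -10-0*, -100-*, -11-0*, -110-*, 0-1-0*, 0-11-, 01--0*, 01-0-*, 011--, 1--10, 1-01-, 1-1-0*, 1-10-, 10-1-, 101--, 11--0*, 11-0-*, 110--
[col 3] --1-0, -1--0, -1-0-
Prime implicants: --1-0, -0-11, -011-, -1--0, -1-0-, 0-11-, 011--, 1--10, 1-01-, 1-10-, 10-1-, 101--, 110--
PI chart (minterm → PIs covering it):
  3 | -0-11  (sole → essential)
  4 | --1-0  (sole → essential)
  7 | -0-11,-011-,0-11-
  8 | -1--0,-1-0-
  9 | -1-0-  (sole → essential)
  10 | -1--0  (sole → essential)
  12 | --1-0,-1--0,-1-0-,011--
  13 | -1-0-,011--
  14 | --1-0,-1--0,0-11-,011--
  15 | 0-11-,011--
  18 | 1--10,1-01-,10-1-
  19 | -0-11,1-01-,10-1-
  20 | --1-0,1-10-,101--
  21 | 1-10-,101--
  22 | --1-0,-011-,1--10,10-1-,101--
  23 | -0-11,-011-,10-1-,101--
  24 | -1--0,-1-0-,110--
  25 | -1-0-,110--
  26 | -1--0,1--10,1-01-,110--
  27 | 1-01-,110--
  28 | --1-0,-1--0,-1-0-,1-10-
  29 | -1-0-,1-10-
  30 | --1-0,-1--0,1--10
Essential prime implicants: --1-0, -0-11, -1--0, -1-0-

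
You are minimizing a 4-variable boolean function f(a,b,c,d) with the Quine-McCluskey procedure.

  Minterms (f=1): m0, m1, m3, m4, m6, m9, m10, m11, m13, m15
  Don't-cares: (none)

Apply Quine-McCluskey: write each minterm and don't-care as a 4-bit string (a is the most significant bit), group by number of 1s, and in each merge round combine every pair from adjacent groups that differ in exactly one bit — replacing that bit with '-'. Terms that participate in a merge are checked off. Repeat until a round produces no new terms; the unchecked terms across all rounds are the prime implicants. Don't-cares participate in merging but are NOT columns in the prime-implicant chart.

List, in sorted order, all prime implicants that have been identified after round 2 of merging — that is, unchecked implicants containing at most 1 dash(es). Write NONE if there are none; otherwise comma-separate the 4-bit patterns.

[col 0] 0000*, 0001*, 0011*, 0100*, 0110*, 1001*, 1010*, 1011*, 1101*, 1111*
[col 1] -001*, -011*, 0-00, 00-1*, 000-, 01-0, 1-01*, 1-11*, 10-1*, 101-, 11-1*
[col 2] -0-1, 1--1
Prime implicants: -0-1, 0-00, 000-, 01-0, 1--1, 101-

0-00, 000-, 01-0, 101-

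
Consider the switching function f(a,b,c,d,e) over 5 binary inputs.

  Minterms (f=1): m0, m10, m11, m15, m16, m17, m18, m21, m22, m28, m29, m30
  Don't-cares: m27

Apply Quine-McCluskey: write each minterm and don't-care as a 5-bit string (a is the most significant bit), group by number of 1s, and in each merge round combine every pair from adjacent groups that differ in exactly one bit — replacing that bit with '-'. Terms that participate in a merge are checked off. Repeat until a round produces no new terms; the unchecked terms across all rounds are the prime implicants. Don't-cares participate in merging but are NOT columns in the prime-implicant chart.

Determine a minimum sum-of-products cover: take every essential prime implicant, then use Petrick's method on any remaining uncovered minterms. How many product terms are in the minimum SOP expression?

size-2^0 implicants → 00000(✓)  01010(✓)  01011(✓)  01111(✓)  10000(✓)  10001(✓)  10010(✓)  10101(✓)  10110(✓)  11011(✓)  11100(✓)  11101(✓)  11110(✓)
size-2^1 implicants → -0000  -1011  01-11  0101-  1-101  1-110  10-01  10-10  100-0  1000-  111-0  1110-
Unchecked terms (primes): -0000, -1011, 01-11, 0101-, 1-101, 1-110, 10-01, 10-10, 100-0, 1000-, 111-0, 1110-
Minterm coverage:
  m0 ⊆ -0000 [E]
  m10 ⊆ 0101- [E]
  m11 ⊆ -1011,01-11,0101-
  m15 ⊆ 01-11 [E]
  m16 ⊆ -0000,100-0,1000-
  m17 ⊆ 10-01,1000-
  m18 ⊆ 10-10,100-0
  m21 ⊆ 1-101,10-01
  m22 ⊆ 1-110,10-10
  m28 ⊆ 111-0,1110-
  m29 ⊆ 1-101,1110-
  m30 ⊆ 1-110,111-0
E = {-0000, 01-11, 0101-}
Petrick residual → 1-101, 10-01, 10-10, 111-0
Cover = b'c'd'e' + a'bde + a'bc'd + acd'e + ab'd'e + ab'de' + abce'  |cover|=7

7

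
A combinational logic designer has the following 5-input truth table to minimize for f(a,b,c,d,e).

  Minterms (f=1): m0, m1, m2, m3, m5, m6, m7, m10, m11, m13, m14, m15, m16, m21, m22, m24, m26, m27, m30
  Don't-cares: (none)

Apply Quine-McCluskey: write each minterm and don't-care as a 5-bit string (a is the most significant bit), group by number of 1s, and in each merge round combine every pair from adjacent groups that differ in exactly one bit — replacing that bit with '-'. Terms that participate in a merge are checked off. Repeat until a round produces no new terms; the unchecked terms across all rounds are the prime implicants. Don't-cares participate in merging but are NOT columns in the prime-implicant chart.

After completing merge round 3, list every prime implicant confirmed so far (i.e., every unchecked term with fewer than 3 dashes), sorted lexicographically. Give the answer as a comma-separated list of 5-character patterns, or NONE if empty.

Round 0: 00000✓ 00001✓ 00010✓ 00011✓ 00101✓ 00110✓ 00111✓ 01010✓ 01011✓ 01101✓ 01110✓ 01111✓ 10000✓ 10101✓ 10110✓ 11000✓ 11010✓ 11011✓ 11110✓
Round 1: -0000 -0101 -0110✓ -1010✓ -1011✓ -1110✓ 0-010✓ 0-011✓ 0-101✓ 0-110✓ 0-111✓ 00-01✓ 00-10✓ 00-11✓ 000-0✓ 000-1✓ 0000-✓ 0001-✓ 001-1✓ 0011-✓ 01-10✓ 01-11✓ 0101-✓ 011-1✓ 0111-✓ 1-000 1-110✓ 11-10✓ 110-0 1101-✓
Round 2: --110 -1-10 -101- 0--10✓ 0--11✓ 0-01-✓ 0-1-1 0-11-✓ 00--1 00-1-✓ 000-- 01-1-✓
Round 3: 0--1-
PIs = {--110, -0000, -0101, -1-10, -101-, 0--1-, 0-1-1, 00--1, 000--, 1-000, 110-0}

--110, -0000, -0101, -1-10, -101-, 0-1-1, 00--1, 000--, 1-000, 110-0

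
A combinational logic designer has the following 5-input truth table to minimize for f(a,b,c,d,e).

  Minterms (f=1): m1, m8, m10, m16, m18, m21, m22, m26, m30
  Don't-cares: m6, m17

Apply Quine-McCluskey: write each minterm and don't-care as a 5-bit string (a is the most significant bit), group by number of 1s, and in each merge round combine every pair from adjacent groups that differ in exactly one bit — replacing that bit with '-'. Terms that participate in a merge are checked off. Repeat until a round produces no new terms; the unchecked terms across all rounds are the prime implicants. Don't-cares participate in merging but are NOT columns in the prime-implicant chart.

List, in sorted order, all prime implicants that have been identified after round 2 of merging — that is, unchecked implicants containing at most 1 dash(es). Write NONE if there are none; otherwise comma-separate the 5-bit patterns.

size-2^0 implicants → 00001(✓)  00110(✓)  01000(✓)  01010(✓)  10000(✓)  10001(✓)  10010(✓)  10101(✓)  10110(✓)  11010(✓)  11110(✓)
size-2^1 implicants → -0001  -0110  -1010  010-0  1-010(✓)  1-110(✓)  10-01  10-10(✓)  100-0  1000-  11-10(✓)
size-2^2 implicants → 1--10
Unchecked terms (primes): -0001, -0110, -1010, 010-0, 1--10, 10-01, 100-0, 1000-

-0001, -0110, -1010, 010-0, 10-01, 100-0, 1000-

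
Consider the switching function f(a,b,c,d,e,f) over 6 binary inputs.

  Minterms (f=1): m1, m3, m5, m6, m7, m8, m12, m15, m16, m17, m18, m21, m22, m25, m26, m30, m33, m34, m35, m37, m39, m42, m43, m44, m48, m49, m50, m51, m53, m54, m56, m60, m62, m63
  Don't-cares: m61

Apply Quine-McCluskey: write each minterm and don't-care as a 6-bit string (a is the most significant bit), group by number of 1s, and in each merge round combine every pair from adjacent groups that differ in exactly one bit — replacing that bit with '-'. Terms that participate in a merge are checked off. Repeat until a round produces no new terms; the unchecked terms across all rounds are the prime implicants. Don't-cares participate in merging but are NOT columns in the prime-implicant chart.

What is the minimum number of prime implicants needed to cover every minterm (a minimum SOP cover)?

[col 0] 000001*, 000011*, 000101*, 000110*, 000111*, 001000*, 001100*, 001111*, 010000*, 010001*, 010010*, 010101*, 010110*, 011001*, 011010*, 011110*, 100001*, 100010*, 100011*, 100101*, 100111*, 101010*, 101011*, 101100*, 110000*, 110001*, 110010*, 110011*, 110101*, 110110*, 111000*, 111100*, 111101*, 111110*, 111111*
[col 1] -00001*, -00011*, -00101*, -00111*, -01100, -10000*, -10001*, -10010*, -10101*, -10110*, -11110*, 0-0001*, 0-0101*, 0-0110, 00-111, 000-01*, 000-11*, 0000-1*, 0001-1*, 00011-, 001-00, 01-001, 01-010*, 01-110*, 010-01*, 010-10*, 0100-0*, 01000-*, 011-10*, 1-0001*, 1-0010*, 1-0011*, 1-0101*, 1-1100, 10-010*, 10-011*, 100-01*, 100-11*, 1000-1*, 10001-*, 1001-1*, 10101-*, 11-000, 11-101, 11-110*, 110-01*, 110-10*, 1100-0*, 1100-1*, 11000-*, 11001-*, 111-00, 1111-0*, 1111-1*, 11110-*, 11111-*
[col 2] --0001*, --0101*, -00-01*, -00-11*, -000-1*, -001-1*, -1-110, -10-01*, -10-10, -100-0, -1000-, 0-0-01*, 000--1*, 01--10, 1-0-01*, 1-00-1, 1-001-, 10-01-, 100--1*, 1100--, 1111--
[col 3] --0-01, -00--1
Prime implicants: --0-01, -00--1, -01100, -1-110, -10-10, -100-0, -1000-, 0-0110, 00-111, 00011-, 001-00, 01--10, 01-001, 1-00-1, 1-001-, 1-1100, 10-01-, 11-000, 11-101, 1100--, 111-00, 1111--
PI chart (minterm → PIs covering it):
  1 | --0-01,-00--1
  3 | -00--1  (sole → essential)
  5 | --0-01,-00--1
  6 | 0-0110,00011-
  7 | -00--1,00-111,00011-
  8 | 001-00  (sole → essential)
  12 | -01100,001-00
  15 | 00-111  (sole → essential)
  16 | -100-0,-1000-
  17 | --0-01,-1000-,01-001
  18 | -10-10,-100-0,01--10
  21 | --0-01  (sole → essential)
  22 | -1-110,-10-10,0-0110,01--10
  25 | 01-001  (sole → essential)
  26 | 01--10  (sole → essential)
  30 | -1-110,01--10
  33 | --0-01,-00--1,1-00-1
  34 | 1-001-,10-01-
  35 | -00--1,1-00-1,1-001-,10-01-
  37 | --0-01,-00--1
  39 | -00--1  (sole → essential)
  42 | 10-01-  (sole → essential)
  43 | 10-01-  (sole → essential)
  44 | -01100,1-1100
  48 | -100-0,-1000-,11-000,1100--
  49 | --0-01,-1000-,1-00-1,1100--
  50 | -10-10,-100-0,1-001-,1100--
  51 | 1-00-1,1-001-,1100--
  53 | --0-01,11-101
  54 | -1-110,-10-10
  56 | 11-000,111-00
  60 | 1-1100,111-00,1111--
  62 | -1-110,1111--
  63 | 1111--  (sole → essential)
Essential prime implicants: --0-01, -00--1, 00-111, 001-00, 01--10, 01-001, 10-01-, 1111--
Petrick residual → -01100, -1-110, -100-0, 0-0110, 1-00-1, 11-000
Minimum SOP uses 14 PIs: c'e'f + b'c'f + b'cde'f' + bdef' + bc'd'f' + a'c'def' + a'b'def + a'b'ce'f' + a'bef' + a'bd'e'f + ac'd'f + ab'd'e + abd'e'f' + abcd

14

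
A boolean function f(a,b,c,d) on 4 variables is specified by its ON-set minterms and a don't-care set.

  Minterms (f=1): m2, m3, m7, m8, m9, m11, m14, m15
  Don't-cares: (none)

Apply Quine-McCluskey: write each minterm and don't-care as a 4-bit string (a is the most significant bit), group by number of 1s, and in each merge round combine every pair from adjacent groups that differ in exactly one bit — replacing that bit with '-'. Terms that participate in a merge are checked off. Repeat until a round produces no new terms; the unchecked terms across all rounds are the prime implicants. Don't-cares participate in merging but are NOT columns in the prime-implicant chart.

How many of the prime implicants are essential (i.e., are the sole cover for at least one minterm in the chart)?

4

Round 0: 0010✓ 0011✓ 0111✓ 1000✓ 1001✓ 1011✓ 1110✓ 1111✓
Round 1: -011✓ -111✓ 0-11✓ 001- 1-11✓ 10-1 100- 111-
Round 2: --11
PIs = {--11, 001-, 10-1, 100-, 111-}
Coverage chart:
  m2: 001- ←essential
  m3: --11,001-
  m7: --11 ←essential
  m8: 100- ←essential
  m9: 10-1,100-
  m11: --11,10-1
  m14: 111- ←essential
  m15: --11,111-
Essential: --11, 001-, 100-, 111-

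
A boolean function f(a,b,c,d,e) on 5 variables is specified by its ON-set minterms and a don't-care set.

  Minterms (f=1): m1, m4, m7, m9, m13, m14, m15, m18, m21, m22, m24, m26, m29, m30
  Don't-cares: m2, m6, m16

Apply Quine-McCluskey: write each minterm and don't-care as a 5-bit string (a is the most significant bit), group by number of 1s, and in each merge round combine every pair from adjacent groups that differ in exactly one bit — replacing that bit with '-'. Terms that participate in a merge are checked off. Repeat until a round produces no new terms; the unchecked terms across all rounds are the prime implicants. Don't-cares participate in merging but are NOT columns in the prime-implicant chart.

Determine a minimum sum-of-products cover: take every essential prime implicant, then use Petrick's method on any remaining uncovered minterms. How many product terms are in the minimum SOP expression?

7

[col 0] 00001*, 00010*, 00100*, 00110*, 00111*, 01001*, 01101*, 01110*, 01111*, 10000*, 10010*, 10101*, 10110*, 11000*, 11010*, 11101*, 11110*
[col 1] -0010*, -0110*, -1101, -1110*, 0-001, 0-110*, 0-111*, 00-10*, 001-0, 0011-*, 01-01, 011-1, 0111-*, 1-000*, 1-010*, 1-101, 1-110*, 10-10*, 100-0*, 11-10*, 110-0*
[col 2] --110, -0-10, 0-11-, 1--10, 1-0-0
Prime implicants: --110, -0-10, -1101, 0-001, 0-11-, 001-0, 01-01, 011-1, 1--10, 1-0-0, 1-101
PI chart (minterm → PIs covering it):
  1 | 0-001  (sole → essential)
  4 | 001-0  (sole → essential)
  7 | 0-11-  (sole → essential)
  9 | 0-001,01-01
  13 | -1101,01-01,011-1
  14 | --110,0-11-
  15 | 0-11-,011-1
  18 | -0-10,1--10,1-0-0
  21 | 1-101  (sole → essential)
  22 | --110,-0-10,1--10
  24 | 1-0-0  (sole → essential)
  26 | 1--10,1-0-0
  29 | -1101,1-101
  30 | --110,1--10
Essential prime implicants: 0-001, 0-11-, 001-0, 1-0-0, 1-101
Petrick residual → --110, -1101
Minimum SOP uses 7 PIs: cde' + bcd'e + a'c'd'e + a'cd + a'b'ce' + ac'e' + acd'e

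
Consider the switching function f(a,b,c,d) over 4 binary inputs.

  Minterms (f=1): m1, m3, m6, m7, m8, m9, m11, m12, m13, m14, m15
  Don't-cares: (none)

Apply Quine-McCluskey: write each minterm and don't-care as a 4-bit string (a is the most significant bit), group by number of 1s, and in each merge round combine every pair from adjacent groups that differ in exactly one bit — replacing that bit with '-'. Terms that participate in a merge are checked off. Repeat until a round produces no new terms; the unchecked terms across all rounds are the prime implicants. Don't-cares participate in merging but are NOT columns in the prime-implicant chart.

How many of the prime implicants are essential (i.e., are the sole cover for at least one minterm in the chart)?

3

[col 0] 0001*, 0011*, 0110*, 0111*, 1000*, 1001*, 1011*, 1100*, 1101*, 1110*, 1111*
[col 1] -001*, -011*, -110*, -111*, 0-11*, 00-1*, 011-*, 1-00*, 1-01*, 1-11*, 10-1*, 100-*, 11-0*, 11-1*, 110-*, 111-*
[col 2] --11, -0-1, -11-, 1--1, 1-0-, 11--
Prime implicants: --11, -0-1, -11-, 1--1, 1-0-, 11--
PI chart (minterm → PIs covering it):
  1 | -0-1  (sole → essential)
  3 | --11,-0-1
  6 | -11-  (sole → essential)
  7 | --11,-11-
  8 | 1-0-  (sole → essential)
  9 | -0-1,1--1,1-0-
  11 | --11,-0-1,1--1
  12 | 1-0-,11--
  13 | 1--1,1-0-,11--
  14 | -11-,11--
  15 | --11,-11-,1--1,11--
Essential prime implicants: -0-1, -11-, 1-0-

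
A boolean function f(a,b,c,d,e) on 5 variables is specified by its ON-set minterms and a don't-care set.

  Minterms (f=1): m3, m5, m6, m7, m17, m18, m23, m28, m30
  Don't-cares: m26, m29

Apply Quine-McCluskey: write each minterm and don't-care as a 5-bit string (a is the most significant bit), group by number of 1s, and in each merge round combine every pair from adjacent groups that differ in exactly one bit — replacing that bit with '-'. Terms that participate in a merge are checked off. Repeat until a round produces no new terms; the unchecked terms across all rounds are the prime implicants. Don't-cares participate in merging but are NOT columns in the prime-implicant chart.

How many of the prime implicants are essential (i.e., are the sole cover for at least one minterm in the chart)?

size-2^0 implicants → 00011(✓)  00101(✓)  00110(✓)  00111(✓)  10001  10010(✓)  10111(✓)  11010(✓)  11100(✓)  11101(✓)  11110(✓)
size-2^1 implicants → -0111  00-11  001-1  0011-  1-010  11-10  111-0  1110-
Unchecked terms (primes): -0111, 00-11, 001-1, 0011-, 1-010, 10001, 11-10, 111-0, 1110-
Minterm coverage:
  m3 ⊆ 00-11 [E]
  m5 ⊆ 001-1 [E]
  m6 ⊆ 0011- [E]
  m7 ⊆ -0111,00-11,001-1,0011-
  m17 ⊆ 10001 [E]
  m18 ⊆ 1-010 [E]
  m23 ⊆ -0111 [E]
  m28 ⊆ 111-0,1110-
  m30 ⊆ 11-10,111-0
E = {-0111, 00-11, 001-1, 0011-, 1-010, 10001}

6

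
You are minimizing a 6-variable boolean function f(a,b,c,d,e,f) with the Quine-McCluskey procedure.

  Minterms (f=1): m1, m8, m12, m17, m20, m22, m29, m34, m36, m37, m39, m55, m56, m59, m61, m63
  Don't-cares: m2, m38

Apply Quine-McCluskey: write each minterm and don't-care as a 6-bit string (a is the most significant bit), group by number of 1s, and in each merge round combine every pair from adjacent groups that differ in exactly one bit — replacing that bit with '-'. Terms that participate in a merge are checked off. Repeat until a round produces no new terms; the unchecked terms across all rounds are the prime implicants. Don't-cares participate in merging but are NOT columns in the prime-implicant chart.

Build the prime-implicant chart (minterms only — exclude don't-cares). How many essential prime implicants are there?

7

[col 0] 000001*, 000010*, 001000*, 001100*, 010001*, 010100*, 010110*, 011101*, 100010*, 100100*, 100101*, 100110*, 100111*, 110111*, 111000, 111011*, 111101*, 111111*
[col 1] -00010, -11101, 0-0001, 001-00, 0101-0, 1-0111, 100-10, 1001-0*, 1001-1*, 10010-*, 10011-*, 11-111, 111-11, 1111-1
[col 2] 1001--
Prime implicants: -00010, -11101, 0-0001, 001-00, 0101-0, 1-0111, 100-10, 1001--, 11-111, 111-11, 111000, 1111-1
PI chart (minterm → PIs covering it):
  1 | 0-0001  (sole → essential)
  8 | 001-00  (sole → essential)
  12 | 001-00  (sole → essential)
  17 | 0-0001  (sole → essential)
  20 | 0101-0  (sole → essential)
  22 | 0101-0  (sole → essential)
  29 | -11101  (sole → essential)
  34 | -00010,100-10
  36 | 1001--  (sole → essential)
  37 | 1001--  (sole → essential)
  39 | 1-0111,1001--
  55 | 1-0111,11-111
  56 | 111000  (sole → essential)
  59 | 111-11  (sole → essential)
  61 | -11101,1111-1
  63 | 11-111,111-11,1111-1
Essential prime implicants: -11101, 0-0001, 001-00, 0101-0, 1001--, 111-11, 111000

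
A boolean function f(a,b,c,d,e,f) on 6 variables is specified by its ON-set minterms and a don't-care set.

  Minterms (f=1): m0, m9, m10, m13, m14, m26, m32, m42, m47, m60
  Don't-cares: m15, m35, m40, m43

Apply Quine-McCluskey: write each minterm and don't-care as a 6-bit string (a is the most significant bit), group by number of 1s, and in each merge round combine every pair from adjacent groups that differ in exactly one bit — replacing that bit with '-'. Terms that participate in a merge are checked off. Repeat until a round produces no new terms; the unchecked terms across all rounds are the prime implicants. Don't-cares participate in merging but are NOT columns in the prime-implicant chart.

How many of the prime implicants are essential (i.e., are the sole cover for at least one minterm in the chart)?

4

[col 0] 000000*, 001001*, 001010*, 001101*, 001110*, 001111*, 011010*, 100000*, 100011*, 101000*, 101010*, 101011*, 101111*, 111100
[col 1] -00000, -01010, -01111, 0-1010, 001-01, 001-10, 0011-1, 00111-, 10-000, 10-011, 101-11, 1010-0, 10101-
Prime implicants: -00000, -01010, -01111, 0-1010, 001-01, 001-10, 0011-1, 00111-, 10-000, 10-011, 101-11, 1010-0, 10101-, 111100
PI chart (minterm → PIs covering it):
  0 | -00000  (sole → essential)
  9 | 001-01  (sole → essential)
  10 | -01010,0-1010,001-10
  13 | 001-01,0011-1
  14 | 001-10,00111-
  26 | 0-1010  (sole → essential)
  32 | -00000,10-000
  42 | -01010,1010-0,10101-
  47 | -01111,101-11
  60 | 111100  (sole → essential)
Essential prime implicants: -00000, 0-1010, 001-01, 111100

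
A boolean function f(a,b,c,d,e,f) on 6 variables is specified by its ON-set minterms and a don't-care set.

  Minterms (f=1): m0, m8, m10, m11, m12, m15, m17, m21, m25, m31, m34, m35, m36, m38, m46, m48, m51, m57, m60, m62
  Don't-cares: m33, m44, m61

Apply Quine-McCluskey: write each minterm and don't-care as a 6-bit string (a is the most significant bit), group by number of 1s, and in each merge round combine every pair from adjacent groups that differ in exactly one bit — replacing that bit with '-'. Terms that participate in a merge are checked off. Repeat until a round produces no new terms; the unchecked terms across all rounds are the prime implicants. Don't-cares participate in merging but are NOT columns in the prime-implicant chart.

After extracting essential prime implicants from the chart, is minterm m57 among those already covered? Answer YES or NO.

NO

[col 0] 000000*, 001000*, 001010*, 001011*, 001100*, 001111*, 010001*, 010101*, 011001*, 011111*, 100001*, 100010*, 100011*, 100100*, 100110*, 101100*, 101110*, 110000, 110011*, 111001*, 111100*, 111101*, 111110*
[col 1] -01100, -11001, 0-1111, 00-000, 001-00, 001-11, 0010-0, 00101-, 01-001, 010-01, 1-0011, 1-1100*, 1-1110*, 10-100*, 10-110*, 100-10, 1000-1, 10001-, 1001-0*, 1011-0*, 111-01, 1111-0*, 11110-
[col 2] 1-11-0, 10-1-0
Prime implicants: -01100, -11001, 0-1111, 00-000, 001-00, 001-11, 0010-0, 00101-, 01-001, 010-01, 1-0011, 1-11-0, 10-1-0, 100-10, 1000-1, 10001-, 110000, 111-01, 11110-
PI chart (minterm → PIs covering it):
  0 | 00-000  (sole → essential)
  8 | 00-000,001-00,0010-0
  10 | 0010-0,00101-
  11 | 001-11,00101-
  12 | -01100,001-00
  15 | 0-1111,001-11
  17 | 01-001,010-01
  21 | 010-01  (sole → essential)
  25 | -11001,01-001
  31 | 0-1111  (sole → essential)
  34 | 100-10,10001-
  35 | 1-0011,1000-1,10001-
  36 | 10-1-0  (sole → essential)
  38 | 10-1-0,100-10
  46 | 1-11-0,10-1-0
  48 | 110000  (sole → essential)
  51 | 1-0011  (sole → essential)
  57 | -11001,111-01
  60 | 1-11-0,11110-
  62 | 1-11-0  (sole → essential)
Essential prime implicants: 0-1111, 00-000, 010-01, 1-0011, 1-11-0, 10-1-0, 110000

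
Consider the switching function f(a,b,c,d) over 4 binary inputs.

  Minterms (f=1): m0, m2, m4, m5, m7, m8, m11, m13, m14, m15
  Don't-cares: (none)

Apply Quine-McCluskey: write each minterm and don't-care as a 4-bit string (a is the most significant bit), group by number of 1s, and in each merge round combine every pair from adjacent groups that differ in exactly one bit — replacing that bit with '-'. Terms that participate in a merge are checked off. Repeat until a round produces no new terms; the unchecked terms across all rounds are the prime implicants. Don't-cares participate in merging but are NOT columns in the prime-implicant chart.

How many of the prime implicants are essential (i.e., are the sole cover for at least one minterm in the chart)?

Round 0: 0000✓ 0010✓ 0100✓ 0101✓ 0111✓ 1000✓ 1011✓ 1101✓ 1110✓ 1111✓
Round 1: -000 -101✓ -111✓ 0-00 00-0 01-1✓ 010- 1-11 11-1✓ 111-
Round 2: -1-1
PIs = {-000, -1-1, 0-00, 00-0, 010-, 1-11, 111-}
Coverage chart:
  m0: -000,0-00,00-0
  m2: 00-0 ←essential
  m4: 0-00,010-
  m5: -1-1,010-
  m7: -1-1 ←essential
  m8: -000 ←essential
  m11: 1-11 ←essential
  m13: -1-1 ←essential
  m14: 111- ←essential
  m15: -1-1,1-11,111-
Essential: -000, -1-1, 00-0, 1-11, 111-

5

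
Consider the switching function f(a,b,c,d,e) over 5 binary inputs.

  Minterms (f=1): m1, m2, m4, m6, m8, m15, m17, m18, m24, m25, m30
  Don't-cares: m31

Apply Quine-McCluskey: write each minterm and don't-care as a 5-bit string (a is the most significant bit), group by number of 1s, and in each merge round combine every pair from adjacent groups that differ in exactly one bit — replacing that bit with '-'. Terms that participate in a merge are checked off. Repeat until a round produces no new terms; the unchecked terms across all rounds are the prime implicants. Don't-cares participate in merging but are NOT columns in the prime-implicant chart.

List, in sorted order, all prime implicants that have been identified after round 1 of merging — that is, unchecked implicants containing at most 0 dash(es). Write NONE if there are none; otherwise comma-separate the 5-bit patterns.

[col 0] 00001*, 00010*, 00100*, 00110*, 01000*, 01111*, 10001*, 10010*, 11000*, 11001*, 11110*, 11111*
[col 1] -0001, -0010, -1000, -1111, 00-10, 001-0, 1-001, 1100-, 1111-
Prime implicants: -0001, -0010, -1000, -1111, 00-10, 001-0, 1-001, 1100-, 1111-

NONE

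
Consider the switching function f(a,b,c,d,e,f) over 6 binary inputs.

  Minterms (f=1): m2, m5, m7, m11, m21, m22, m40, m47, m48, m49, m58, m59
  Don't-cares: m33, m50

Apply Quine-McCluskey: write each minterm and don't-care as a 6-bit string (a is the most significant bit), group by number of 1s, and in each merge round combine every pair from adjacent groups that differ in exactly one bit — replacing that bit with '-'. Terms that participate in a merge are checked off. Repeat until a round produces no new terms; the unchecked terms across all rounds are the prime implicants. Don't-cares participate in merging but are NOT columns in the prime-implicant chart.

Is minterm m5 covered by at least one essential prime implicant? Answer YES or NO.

YES

size-2^0 implicants → 000010  000101(✓)  000111(✓)  001011  010101(✓)  010110  100001(✓)  101000  101111  110000(✓)  110001(✓)  110010(✓)  111010(✓)  111011(✓)
size-2^1 implicants → 0-0101  0001-1  1-0001  11-010  1100-0  11000-  11101-
Unchecked terms (primes): 0-0101, 000010, 0001-1, 001011, 010110, 1-0001, 101000, 101111, 11-010, 1100-0, 11000-, 11101-
Minterm coverage:
  m2 ⊆ 000010 [E]
  m5 ⊆ 0-0101,0001-1
  m7 ⊆ 0001-1 [E]
  m11 ⊆ 001011 [E]
  m21 ⊆ 0-0101 [E]
  m22 ⊆ 010110 [E]
  m40 ⊆ 101000 [E]
  m47 ⊆ 101111 [E]
  m48 ⊆ 1100-0,11000-
  m49 ⊆ 1-0001,11000-
  m58 ⊆ 11-010,11101-
  m59 ⊆ 11101- [E]
E = {0-0101, 000010, 0001-1, 001011, 010110, 101000, 101111, 11101-}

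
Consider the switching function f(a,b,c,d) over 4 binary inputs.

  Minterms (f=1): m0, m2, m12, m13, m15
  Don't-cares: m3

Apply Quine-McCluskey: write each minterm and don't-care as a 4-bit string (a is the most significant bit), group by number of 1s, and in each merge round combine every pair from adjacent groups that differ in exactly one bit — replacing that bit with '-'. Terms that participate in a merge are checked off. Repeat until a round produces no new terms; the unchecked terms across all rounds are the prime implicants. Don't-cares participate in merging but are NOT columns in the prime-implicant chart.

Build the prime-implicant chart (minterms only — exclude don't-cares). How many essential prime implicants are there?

3

Round 0: 0000✓ 0010✓ 0011✓ 1100✓ 1101✓ 1111✓
Round 1: 00-0 001- 11-1 110-
PIs = {00-0, 001-, 11-1, 110-}
Coverage chart:
  m0: 00-0 ←essential
  m2: 00-0,001-
  m12: 110- ←essential
  m13: 11-1,110-
  m15: 11-1 ←essential
Essential: 00-0, 11-1, 110-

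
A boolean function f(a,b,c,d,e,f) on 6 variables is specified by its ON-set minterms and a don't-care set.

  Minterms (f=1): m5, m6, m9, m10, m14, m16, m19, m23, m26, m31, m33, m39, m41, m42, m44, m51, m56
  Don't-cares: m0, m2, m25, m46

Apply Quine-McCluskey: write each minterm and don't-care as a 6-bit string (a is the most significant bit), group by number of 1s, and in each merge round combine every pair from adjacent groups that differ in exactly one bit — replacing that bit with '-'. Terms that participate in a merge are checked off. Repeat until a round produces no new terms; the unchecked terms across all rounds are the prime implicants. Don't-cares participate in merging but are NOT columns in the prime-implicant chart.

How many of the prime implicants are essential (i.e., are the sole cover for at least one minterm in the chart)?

[col 0] 000000*, 000010*, 000101, 000110*, 001001*, 001010*, 001110*, 010000*, 010011*, 010111*, 011001*, 011010*, 011111*, 100001*, 100111, 101001*, 101010*, 101100*, 101110*, 110011*, 111000
[col 1] -01001, -01010*, -01110*, -10011, 0-0000, 0-1001, 0-1010, 00-010*, 00-110*, 000-10*, 0000-0, 001-10*, 01-111, 010-11, 10-001, 101-10*, 1011-0
[col 2] -01-10, 00--10
Prime implicants: -01-10, -01001, -10011, 0-0000, 0-1001, 0-1010, 00--10, 0000-0, 000101, 01-111, 010-11, 10-001, 100111, 1011-0, 111000
PI chart (minterm → PIs covering it):
  5 | 000101  (sole → essential)
  6 | 00--10  (sole → essential)
  9 | -01001,0-1001
  10 | -01-10,0-1010,00--10
  14 | -01-10,00--10
  16 | 0-0000  (sole → essential)
  19 | -10011,010-11
  23 | 01-111,010-11
  26 | 0-1010  (sole → essential)
  31 | 01-111  (sole → essential)
  33 | 10-001  (sole → essential)
  39 | 100111  (sole → essential)
  41 | -01001,10-001
  42 | -01-10  (sole → essential)
  44 | 1011-0  (sole → essential)
  51 | -10011  (sole → essential)
  56 | 111000  (sole → essential)
Essential prime implicants: -01-10, -10011, 0-0000, 0-1010, 00--10, 000101, 01-111, 10-001, 100111, 1011-0, 111000

11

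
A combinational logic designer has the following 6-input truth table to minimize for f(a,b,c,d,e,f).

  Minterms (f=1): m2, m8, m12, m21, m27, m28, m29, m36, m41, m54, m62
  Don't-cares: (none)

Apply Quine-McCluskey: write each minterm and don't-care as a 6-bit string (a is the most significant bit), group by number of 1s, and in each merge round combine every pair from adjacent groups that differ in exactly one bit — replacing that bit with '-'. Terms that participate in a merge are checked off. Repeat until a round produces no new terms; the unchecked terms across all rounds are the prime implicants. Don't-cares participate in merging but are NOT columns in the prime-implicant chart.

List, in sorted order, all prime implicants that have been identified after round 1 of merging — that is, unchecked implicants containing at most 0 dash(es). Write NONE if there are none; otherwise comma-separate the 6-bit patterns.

[col 0] 000010, 001000*, 001100*, 010101*, 011011, 011100*, 011101*, 100100, 101001, 110110*, 111110*
[col 1] 0-1100, 001-00, 01-101, 01110-, 11-110
Prime implicants: 0-1100, 000010, 001-00, 01-101, 011011, 01110-, 100100, 101001, 11-110

000010, 011011, 100100, 101001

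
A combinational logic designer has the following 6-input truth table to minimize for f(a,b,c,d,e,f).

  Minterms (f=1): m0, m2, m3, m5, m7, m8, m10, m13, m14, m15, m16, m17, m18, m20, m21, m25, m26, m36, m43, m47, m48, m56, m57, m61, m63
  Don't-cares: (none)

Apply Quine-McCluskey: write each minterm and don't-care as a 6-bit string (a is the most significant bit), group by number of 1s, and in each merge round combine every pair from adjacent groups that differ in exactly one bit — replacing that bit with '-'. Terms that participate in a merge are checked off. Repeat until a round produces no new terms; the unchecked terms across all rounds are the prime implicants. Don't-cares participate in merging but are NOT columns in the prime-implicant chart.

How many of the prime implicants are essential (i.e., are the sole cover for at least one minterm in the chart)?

6

Round 0: 000000✓ 000010✓ 000011✓ 000101✓ 000111✓ 001000✓ 001010✓ 001101✓ 001110✓ 001111✓ 010000✓ 010001✓ 010010✓ 010100✓ 010101✓ 011001✓ 011010✓ 100100 101011✓ 101111✓ 110000✓ 111000✓ 111001✓ 111101✓ 111111✓
Round 1: -01111 -10000 -11001 0-0000✓ 0-0010✓ 0-0101 0-1010✓ 00-000✓ 00-010✓ 00-101✓ 00-111✓ 000-11 0000-0✓ 00001- 0001-1✓ 001-10 0010-0✓ 0011-1✓ 00111- 01-001 01-010✓ 010-00✓ 010-01✓ 0100-0✓ 01000-✓ 01010-✓ 1-1111 101-11 11-000 111-01 11100- 1111-1
Round 2: 0--010 0-00-0 00-0-0 00-1-1 010-0-
PIs = {-01111, -10000, -11001, 0--010, 0-00-0, 0-0101, 00-0-0, 00-1-1, 000-11, 00001-, 001-10, 00111-, 01-001, 010-0-, 1-1111, 100100, 101-11, 11-000, 111-01, 11100-, 1111-1}
Coverage chart:
  m0: 0-00-0,00-0-0
  m2: 0--010,0-00-0,00-0-0,00001-
  m3: 000-11,00001-
  m5: 0-0101,00-1-1
  m7: 00-1-1,000-11
  m8: 00-0-0 ←essential
  m10: 0--010,00-0-0,001-10
  m13: 00-1-1 ←essential
  m14: 001-10,00111-
  m15: -01111,00-1-1,00111-
  m16: -10000,0-00-0,010-0-
  m17: 01-001,010-0-
  m18: 0--010,0-00-0
  m20: 010-0- ←essential
  m21: 0-0101,010-0-
  m25: -11001,01-001
  m26: 0--010 ←essential
  m36: 100100 ←essential
  m43: 101-11 ←essential
  m47: -01111,1-1111,101-11
  m48: -10000,11-000
  m56: 11-000,11100-
  m57: -11001,111-01,11100-
  m61: 111-01,1111-1
  m63: 1-1111,1111-1
Essential: 0--010, 00-0-0, 00-1-1, 010-0-, 100100, 101-11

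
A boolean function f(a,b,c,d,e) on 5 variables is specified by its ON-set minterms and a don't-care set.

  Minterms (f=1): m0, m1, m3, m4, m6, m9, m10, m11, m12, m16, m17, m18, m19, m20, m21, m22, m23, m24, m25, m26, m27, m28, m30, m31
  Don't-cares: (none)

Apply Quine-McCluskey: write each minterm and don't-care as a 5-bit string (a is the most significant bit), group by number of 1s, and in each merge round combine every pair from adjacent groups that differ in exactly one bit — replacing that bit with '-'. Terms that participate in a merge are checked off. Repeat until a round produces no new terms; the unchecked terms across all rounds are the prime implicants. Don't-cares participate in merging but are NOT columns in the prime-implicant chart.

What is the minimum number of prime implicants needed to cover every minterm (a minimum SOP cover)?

size-2^0 implicants → 00000(✓)  00001(✓)  00011(✓)  00100(✓)  00110(✓)  01001(✓)  01010(✓)  01011(✓)  01100(✓)  10000(✓)  10001(✓)  10010(✓)  10011(✓)  10100(✓)  10101(✓)  10110(✓)  10111(✓)  11000(✓)  11001(✓)  11010(✓)  11011(✓)  11100(✓)  11110(✓)  11111(✓)
size-2^1 implicants → -0000(✓)  -0001(✓)  -0011(✓)  -0100(✓)  -0110(✓)  -1001(✓)  -1010(✓)  -1011(✓)  -1100(✓)  0-001(✓)  0-011(✓)  0-100(✓)  00-00(✓)  000-1(✓)  0000-(✓)  001-0(✓)  010-1(✓)  0101-(✓)  1-000(✓)  1-001(✓)  1-010(✓)  1-011(✓)  1-100(✓)  1-110(✓)  1-111(✓)  10-00(✓)  10-01(✓)  10-10(✓)  10-11(✓)  100-0(✓)  100-1(✓)  1000-(✓)  1001-(✓)  101-0(✓)  101-1(✓)  1010-(✓)  1011-(✓)  11-00(✓)  11-10(✓)  11-11(✓)  110-0(✓)  110-1(✓)  1100-(✓)  1101-(✓)  111-0(✓)  1111-(✓)
size-2^2 implicants → --001(✓)  --011(✓)  --100  -0-00  -00-1(✓)  -000-  -01-0  -10-1(✓)  -101-  0-0-1(✓)  1--00(✓)  1--10(✓)  1--11(✓)  1-0-0(✓)  1-0-1(✓)  1-00-(✓)  1-01-(✓)  1-1-0(✓)  1-11-(✓)  10--0(✓)  10--1(✓)  10-0-(✓)  10-1-(✓)  100--(✓)  101--(✓)  11--0(✓)  11-1-(✓)  110--(✓)
size-2^3 implicants → --0-1  1---0  1--1-  1-0--  10---
Unchecked terms (primes): --0-1, --100, -0-00, -000-, -01-0, -101-, 1---0, 1--1-, 1-0--, 10---
Minterm coverage:
  m0 ⊆ -0-00,-000-
  m1 ⊆ --0-1,-000-
  m3 ⊆ --0-1 [E]
  m4 ⊆ --100,-0-00,-01-0
  m6 ⊆ -01-0 [E]
  m9 ⊆ --0-1 [E]
  m10 ⊆ -101- [E]
  m11 ⊆ --0-1,-101-
  m12 ⊆ --100 [E]
  m16 ⊆ -0-00,-000-,1---0,1-0--,10---
  m17 ⊆ --0-1,-000-,1-0--,10---
  m18 ⊆ 1---0,1--1-,1-0--,10---
  m19 ⊆ --0-1,1--1-,1-0--,10---
  m20 ⊆ --100,-0-00,-01-0,1---0,10---
  m21 ⊆ 10--- [E]
  m22 ⊆ -01-0,1---0,1--1-,10---
  m23 ⊆ 1--1-,10---
  m24 ⊆ 1---0,1-0--
  m25 ⊆ --0-1,1-0--
  m26 ⊆ -101-,1---0,1--1-,1-0--
  m27 ⊆ --0-1,-101-,1--1-,1-0--
  m28 ⊆ --100,1---0
  m30 ⊆ 1---0,1--1-
  m31 ⊆ 1--1- [E]
E = {--0-1, --100, -01-0, -101-, 1--1-, 10---}
Petrick residual → -0-00, 1---0
Cover = c'e + cd'e' + b'd'e' + b'ce' + bc'd + ae' + ad + ab'  |cover|=8

8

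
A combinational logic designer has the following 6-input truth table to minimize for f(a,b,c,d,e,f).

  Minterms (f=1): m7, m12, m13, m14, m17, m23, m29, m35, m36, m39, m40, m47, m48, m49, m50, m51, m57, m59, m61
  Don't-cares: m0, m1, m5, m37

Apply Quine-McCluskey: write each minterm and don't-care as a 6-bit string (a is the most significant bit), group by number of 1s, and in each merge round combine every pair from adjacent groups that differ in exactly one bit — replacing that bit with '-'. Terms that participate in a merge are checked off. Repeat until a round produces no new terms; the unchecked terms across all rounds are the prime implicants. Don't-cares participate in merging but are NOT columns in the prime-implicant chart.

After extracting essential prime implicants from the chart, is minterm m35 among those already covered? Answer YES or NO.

size-2^0 implicants → 000000(✓)  000001(✓)  000101(✓)  000111(✓)  001100(✓)  001101(✓)  001110(✓)  010001(✓)  010111(✓)  011101(✓)  100011(✓)  100100(✓)  100101(✓)  100111(✓)  101000  101111(✓)  110000(✓)  110001(✓)  110010(✓)  110011(✓)  111001(✓)  111011(✓)  111101(✓)
size-2^1 implicants → -00101(✓)  -00111(✓)  -10001  -11101  0-0001  0-0111  0-1101  00-101  000-01  00000-  0001-1(✓)  0011-0  00110-  1-0011  10-111  100-11  1001-1(✓)  10010-  11-001(✓)  11-011(✓)  1100-0(✓)  1100-1(✓)  11000-(✓)  11001-(✓)  111-01  1110-1(✓)
size-2^2 implicants → -001-1  11-0-1  1100--
Unchecked terms (primes): -001-1, -10001, -11101, 0-0001, 0-0111, 0-1101, 00-101, 000-01, 00000-, 0011-0, 00110-, 1-0011, 10-111, 100-11, 10010-, 101000, 11-0-1, 1100--, 111-01
Minterm coverage:
  m7 ⊆ -001-1,0-0111
  m12 ⊆ 0011-0,00110-
  m13 ⊆ 0-1101,00-101,00110-
  m14 ⊆ 0011-0 [E]
  m17 ⊆ -10001,0-0001
  m23 ⊆ 0-0111 [E]
  m29 ⊆ -11101,0-1101
  m35 ⊆ 1-0011,100-11
  m36 ⊆ 10010- [E]
  m39 ⊆ -001-1,10-111,100-11
  m40 ⊆ 101000 [E]
  m47 ⊆ 10-111 [E]
  m48 ⊆ 1100-- [E]
  m49 ⊆ -10001,11-0-1,1100--
  m50 ⊆ 1100-- [E]
  m51 ⊆ 1-0011,11-0-1,1100--
  m57 ⊆ 11-0-1,111-01
  m59 ⊆ 11-0-1 [E]
  m61 ⊆ -11101,111-01
E = {0-0111, 0011-0, 10-111, 10010-, 101000, 11-0-1, 1100--}

NO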